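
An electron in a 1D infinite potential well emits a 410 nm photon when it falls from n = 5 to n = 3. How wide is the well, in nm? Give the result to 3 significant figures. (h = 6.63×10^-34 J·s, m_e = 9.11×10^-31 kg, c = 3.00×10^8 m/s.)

L = 1.41 nm

The photon carries ΔE = hc/λ = 6.63×10^-34·3.00×10^8/4.10×10^-7 m = 4.851×10^-19 J.
Since ΔE = (5² − 3²)E_1, E_1 = 3.032×10^-20 J, and L = h/√(8m_eE_1) = 1.41×10^-9 m = 1.41 nm.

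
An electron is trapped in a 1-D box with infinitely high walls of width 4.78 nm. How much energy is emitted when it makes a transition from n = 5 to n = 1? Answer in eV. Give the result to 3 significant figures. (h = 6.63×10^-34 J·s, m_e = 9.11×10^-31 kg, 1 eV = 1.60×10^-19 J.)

|ΔE| = 0.396 eV

E_1 = h²/(8m_eL²) = 2.640×10^-21 J.
|ΔE| = |5² − 1²|·E_1 = 24·2.640×10^-21 J = 6.336×10^-20 J = 0.396 eV.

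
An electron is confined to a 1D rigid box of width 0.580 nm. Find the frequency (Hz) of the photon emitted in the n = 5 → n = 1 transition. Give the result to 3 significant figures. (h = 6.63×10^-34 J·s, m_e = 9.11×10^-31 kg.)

E_1 = h²/(8m_eL²) = 1.793×10^-19 J and ΔE = (5² − 1²)E_1 = 4.303×10^-18 J.
f = ΔE/h = 4.303×10^-18/6.63×10^-34 = 6.49×10^15 Hz.

f = 6.49×10^15 Hz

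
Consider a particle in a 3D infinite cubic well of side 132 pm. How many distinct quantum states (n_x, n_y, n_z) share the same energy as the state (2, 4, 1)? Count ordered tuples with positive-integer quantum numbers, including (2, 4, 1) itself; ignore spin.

degeneracy = 6

The level has n_x² + n_y² + n_z² = 21. The ordered positive-integer solutions are (1, 2, 4), (1, 4, 2), (2, 1, 4), (2, 4, 1), (4, 1, 2), (4, 2, 1).
That gives 6 states.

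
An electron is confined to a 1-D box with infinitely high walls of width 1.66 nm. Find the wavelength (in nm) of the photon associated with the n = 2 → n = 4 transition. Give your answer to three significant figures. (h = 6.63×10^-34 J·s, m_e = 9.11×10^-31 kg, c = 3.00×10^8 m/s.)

λ = 757 nm

E_1 = h²/(8m_eL²) = 2.189×10^-20 J, so ΔE = (4² − 2²)E_1 = 2.627×10^-19 J.
λ = hc/ΔE = (6.63×10^-34·3.00×10^8)/2.627×10^-19 = 7.57×10^-7 m = 757 nm.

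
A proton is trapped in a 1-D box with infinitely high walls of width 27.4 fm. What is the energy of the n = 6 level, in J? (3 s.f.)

For an infinite well E_n = n²h²/(8m_pL²), so E_1 = h²/(8m_pL²) = (6.626×10^-34)²/(8·1.673×10^-27·(2.74×10^-14 m)²) = 4.369×10^-14 J.
Then E_6 = 6²·E_1 = 36·4.369×10^-14 J = 1.57×10^-12 J.

E_6 = 1.57×10^-12 J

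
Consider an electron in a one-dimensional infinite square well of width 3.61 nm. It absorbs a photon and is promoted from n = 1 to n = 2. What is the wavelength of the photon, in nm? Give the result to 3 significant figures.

λ = 1.43×10^4 nm

E_1 = h²/(8m_eL²) = 4.623×10^-21 J, so ΔE = (2² − 1²)E_1 = 1.387×10^-20 J.
λ = hc/ΔE = (6.626×10^-34·2.998×10^8)/1.387×10^-20 = 1.43×10^-5 m = 1.43×10^4 nm.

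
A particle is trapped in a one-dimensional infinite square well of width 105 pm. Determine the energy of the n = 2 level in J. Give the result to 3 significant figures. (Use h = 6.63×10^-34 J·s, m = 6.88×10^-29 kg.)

For an infinite well E_n = n²h²/(8mL²), so E_1 = h²/(8mL²) = (6.63×10^-34)²/(8·6.88×10^-29·(1.05×10^-10 m)²) = 7.244×10^-20 J.
Then E_2 = 2²·E_1 = 4·7.244×10^-20 J = 2.90×10^-19 J.

E_2 = 2.90×10^-19 J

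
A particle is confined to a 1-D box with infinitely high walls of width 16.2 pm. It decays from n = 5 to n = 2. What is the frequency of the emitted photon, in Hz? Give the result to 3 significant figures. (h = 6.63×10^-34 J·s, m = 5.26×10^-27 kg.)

E_1 = h²/(8mL²) = 3.980×10^-20 J and ΔE = (5² − 2²)E_1 = 8.358×10^-19 J.
f = ΔE/h = 8.358×10^-19/6.63×10^-34 = 1.26×10^15 Hz.

f = 1.26×10^15 Hz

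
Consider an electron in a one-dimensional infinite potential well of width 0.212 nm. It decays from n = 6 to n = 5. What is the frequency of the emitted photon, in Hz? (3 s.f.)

E_1 = h²/(8m_eL²) = 1.341×10^-18 J and ΔE = (6² − 5²)E_1 = 1.475×10^-17 J.
f = ΔE/h = 1.475×10^-17/6.626×10^-34 = 2.23×10^16 Hz.

f = 2.23×10^16 Hz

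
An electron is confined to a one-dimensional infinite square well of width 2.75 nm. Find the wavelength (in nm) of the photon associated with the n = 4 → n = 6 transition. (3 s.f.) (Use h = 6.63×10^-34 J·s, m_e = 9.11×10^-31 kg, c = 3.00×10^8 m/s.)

E_1 = h²/(8m_eL²) = 7.975×10^-21 J, so ΔE = (6² − 4²)E_1 = 1.595×10^-19 J.
λ = hc/ΔE = (6.63×10^-34·3.00×10^8)/1.595×10^-19 = 1.25×10^-6 m = 1.25×10^3 nm.

λ = 1.25×10^3 nm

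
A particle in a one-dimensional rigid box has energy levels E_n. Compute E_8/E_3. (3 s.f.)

E_n ∝ n², so E_8/E_3 = 8²/3² = 64/9 = 7.11.

7.11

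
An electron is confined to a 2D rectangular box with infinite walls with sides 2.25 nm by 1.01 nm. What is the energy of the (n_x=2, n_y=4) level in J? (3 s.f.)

For a 2D rectangular well E = (h²/8m_e)·Σ n_i²/L_i² = (6.626×10^-34)²/(8·9.109×10^-31) · [2²/(2.25 nm)² + 4²/(1.01 nm)²].
Evaluating gives E = 9.93×10^-19 J.

E = 9.93×10^-19 J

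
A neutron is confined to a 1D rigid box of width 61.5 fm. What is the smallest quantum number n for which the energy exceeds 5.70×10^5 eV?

E_1 = h²/(8m_nL²) = 8.663×10^-15 J = 5.408×10^4 eV.
Need n² > 5.70×10^5/5.408×10^4 = 10.54, i.e. n > 3.247.
The smallest integer satisfying this is n = 4.

n = 4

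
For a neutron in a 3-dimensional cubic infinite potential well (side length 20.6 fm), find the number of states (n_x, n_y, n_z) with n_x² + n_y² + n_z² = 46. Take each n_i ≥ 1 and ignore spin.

The level has n_x² + n_y² + n_z² = 46. The ordered positive-integer solutions are (1, 3, 6), (1, 6, 3), (3, 1, 6), (3, 6, 1), (6, 1, 3), (6, 3, 1).
That gives 6 states.

degeneracy = 6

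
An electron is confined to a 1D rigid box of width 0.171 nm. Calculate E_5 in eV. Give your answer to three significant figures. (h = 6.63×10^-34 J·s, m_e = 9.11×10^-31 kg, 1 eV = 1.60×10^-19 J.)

For an infinite well E_n = n²h²/(8m_eL²), so E_1 = h²/(8m_eL²) = (6.63×10^-34)²/(8·9.11×10^-31·(1.71×10^-10 m)²) = 2.063×10^-18 J.
Then E_5 = 5²·E_1 = 25·2.063×10^-18 J = 5.158×10^-17 J.
Converting, E_5 = 5.158×10^-17 J / (1.60×10^-19 J/eV) = 322 eV.

E_5 = 322 eV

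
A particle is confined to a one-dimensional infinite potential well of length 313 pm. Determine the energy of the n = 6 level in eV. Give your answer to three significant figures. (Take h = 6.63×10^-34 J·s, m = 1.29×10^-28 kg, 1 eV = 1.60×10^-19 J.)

For an infinite well E_n = n²h²/(8mL²), so E_1 = h²/(8mL²) = (6.63×10^-34)²/(8·1.29×10^-28·(3.13×10^-10 m)²) = 4.348×10^-21 J.
Then E_6 = 6²·E_1 = 36·4.348×10^-21 J = 1.565×10^-19 J.
Converting, E_6 = 1.565×10^-19 J / (1.60×10^-19 J/eV) = 0.978 eV.

E_6 = 0.978 eV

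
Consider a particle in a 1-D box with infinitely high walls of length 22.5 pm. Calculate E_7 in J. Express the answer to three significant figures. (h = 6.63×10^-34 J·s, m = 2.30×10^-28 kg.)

E_7 = 2.31×10^-17 J

For an infinite well E_n = n²h²/(8mL²), so E_1 = h²/(8mL²) = (6.63×10^-34)²/(8·2.30×10^-28·(2.25×10^-11 m)²) = 4.719×10^-19 J.
Then E_7 = 7²·E_1 = 49·4.719×10^-19 J = 2.31×10^-17 J.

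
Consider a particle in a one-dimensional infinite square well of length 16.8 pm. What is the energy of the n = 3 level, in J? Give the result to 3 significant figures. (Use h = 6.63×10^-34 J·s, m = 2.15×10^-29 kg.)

E_3 = 8.15×10^-17 J

For an infinite well E_n = n²h²/(8mL²), so E_1 = h²/(8mL²) = (6.63×10^-34)²/(8·2.15×10^-29·(1.68×10^-11 m)²) = 9.055×10^-18 J.
Then E_3 = 3²·E_1 = 9·9.055×10^-18 J = 8.15×10^-17 J.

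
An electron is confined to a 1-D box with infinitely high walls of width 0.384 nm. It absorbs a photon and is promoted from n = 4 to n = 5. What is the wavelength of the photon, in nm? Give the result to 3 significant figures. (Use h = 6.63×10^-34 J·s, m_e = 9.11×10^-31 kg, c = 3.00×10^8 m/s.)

λ = 54.0 nm

E_1 = h²/(8m_eL²) = 4.090×10^-19 J, so ΔE = (5² − 4²)E_1 = 3.681×10^-18 J.
λ = hc/ΔE = (6.63×10^-34·3.00×10^8)/3.681×10^-18 = 5.40×10^-8 m = 54.0 nm.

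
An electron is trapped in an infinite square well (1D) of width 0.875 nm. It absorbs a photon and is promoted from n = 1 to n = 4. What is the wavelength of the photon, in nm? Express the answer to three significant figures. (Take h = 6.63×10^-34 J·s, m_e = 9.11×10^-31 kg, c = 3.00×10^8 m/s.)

λ = 168 nm

E_1 = h²/(8m_eL²) = 7.878×10^-20 J, so ΔE = (4² − 1²)E_1 = 1.182×10^-18 J.
λ = hc/ΔE = (6.63×10^-34·3.00×10^8)/1.182×10^-18 = 1.68×10^-7 m = 168 nm.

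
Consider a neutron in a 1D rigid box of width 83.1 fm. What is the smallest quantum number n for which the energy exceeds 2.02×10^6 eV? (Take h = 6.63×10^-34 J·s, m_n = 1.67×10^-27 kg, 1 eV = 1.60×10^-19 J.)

n = 9

E_1 = h²/(8m_nL²) = 4.765×10^-15 J = 2.978×10^4 eV.
Need n² > 2.02×10^6/2.978×10^4 = 67.83, i.e. n > 8.236.
The smallest integer satisfying this is n = 9.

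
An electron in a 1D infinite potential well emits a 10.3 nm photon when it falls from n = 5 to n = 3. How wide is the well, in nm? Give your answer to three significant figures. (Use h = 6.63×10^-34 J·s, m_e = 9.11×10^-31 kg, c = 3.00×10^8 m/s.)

L = 0.224 nm

The photon carries ΔE = hc/λ = 6.63×10^-34·3.00×10^8/1.03×10^-8 m = 1.931×10^-17 J.
Since ΔE = (5² − 3²)E_1, E_1 = 1.207×10^-18 J, and L = h/√(8m_eE_1) = 2.24×10^-10 m = 0.224 nm.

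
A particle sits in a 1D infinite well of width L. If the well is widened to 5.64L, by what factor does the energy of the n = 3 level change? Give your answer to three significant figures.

E_n ∝ 1/L², so the energy scales by 1/5.64² = 0.0314.

0.0314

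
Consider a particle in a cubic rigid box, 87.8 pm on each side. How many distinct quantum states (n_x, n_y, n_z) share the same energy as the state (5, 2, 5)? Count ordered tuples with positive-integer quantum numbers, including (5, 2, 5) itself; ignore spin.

degeneracy = 12

The level has n_x² + n_y² + n_z² = 54. The ordered positive-integer solutions are (1, 2, 7), (1, 7, 2), (2, 1, 7), (2, 5, 5), (2, 7, 1), (3, 3, 6), (3, 6, 3), (5, 2, 5), (5, 5, 2), (6, 3, 3), (7, 1, 2), (7, 2, 1).
That gives 12 states.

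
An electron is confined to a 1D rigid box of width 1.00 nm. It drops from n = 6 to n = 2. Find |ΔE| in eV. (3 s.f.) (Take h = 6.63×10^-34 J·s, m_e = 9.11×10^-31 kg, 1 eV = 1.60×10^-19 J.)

E_1 = h²/(8m_eL²) = 6.031×10^-20 J.
|ΔE| = |6² − 2²|·E_1 = 32·6.031×10^-20 J = 1.930×10^-18 J = 12.1 eV.

|ΔE| = 12.1 eV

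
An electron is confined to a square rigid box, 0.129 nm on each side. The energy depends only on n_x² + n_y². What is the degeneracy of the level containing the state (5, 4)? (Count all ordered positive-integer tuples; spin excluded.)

degeneracy = 2

The level has n_x² + n_y² = 41. The ordered positive-integer solutions are (4, 5), (5, 4).
That gives 2 states.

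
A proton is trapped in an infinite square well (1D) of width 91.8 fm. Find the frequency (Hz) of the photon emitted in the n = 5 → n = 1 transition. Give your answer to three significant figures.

E_1 = h²/(8m_pL²) = 3.893×10^-15 J and ΔE = (5² − 1²)E_1 = 9.343×10^-14 J.
f = ΔE/h = 9.343×10^-14/6.626×10^-34 = 1.41×10^20 Hz.

f = 1.41×10^20 Hz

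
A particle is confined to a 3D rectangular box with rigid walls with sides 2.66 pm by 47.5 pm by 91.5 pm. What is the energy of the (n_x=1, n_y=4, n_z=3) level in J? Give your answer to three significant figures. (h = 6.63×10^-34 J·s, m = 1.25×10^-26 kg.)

E = 6.57×10^-19 J

For a 3D rectangular well E = (h²/8m)·Σ n_i²/L_i² = (6.63×10^-34)²/(8·1.25×10^-26) · [1²/(2.66 pm)² + 4²/(47.5 pm)² + 3²/(91.5 pm)²].
Evaluating gives E = 6.57×10^-19 J.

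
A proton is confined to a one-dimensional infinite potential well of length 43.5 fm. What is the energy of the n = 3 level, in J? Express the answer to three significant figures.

For an infinite well E_n = n²h²/(8m_pL²), so E_1 = h²/(8m_pL²) = (6.626×10^-34)²/(8·1.673×10^-27·(4.35×10^-14 m)²) = 1.734×10^-14 J.
Then E_3 = 3²·E_1 = 9·1.734×10^-14 J = 1.56×10^-13 J.

E_3 = 1.56×10^-13 J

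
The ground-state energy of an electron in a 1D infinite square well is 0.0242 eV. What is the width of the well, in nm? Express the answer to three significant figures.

From E_n = n²h²/(8m_eL²), L = n·h/√(8m_eE_n).
E_1 = 0.0242 eV = 3.877×10^-21 J, so L = 1·6.626×10^-34/√(8·9.109×10^-31·3.877×10^-21) = 3.94×10^-9 m = 3.94 nm.

L = 3.94 nm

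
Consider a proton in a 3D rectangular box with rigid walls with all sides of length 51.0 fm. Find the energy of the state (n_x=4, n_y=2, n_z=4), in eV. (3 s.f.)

For a 3D rectangular well E = (h²/8m_p)·Σ n_i²/L_i² = (6.626×10^-34)²/(8·1.673×10^-27) · [4²/(51.0 fm)² + 2²/(51.0 fm)² + 4²/(51.0 fm)²].
Evaluating gives E = 4.540×10^-13 J = 2.83×10^6 eV.

E = 2.83×10^6 eV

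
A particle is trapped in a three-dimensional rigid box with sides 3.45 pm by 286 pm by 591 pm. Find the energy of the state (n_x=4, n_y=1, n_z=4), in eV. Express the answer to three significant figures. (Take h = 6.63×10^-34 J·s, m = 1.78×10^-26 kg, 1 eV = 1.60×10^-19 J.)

E = 25.9 eV

For a 3D rectangular well E = (h²/8m)·Σ n_i²/L_i² = (6.63×10^-34)²/(8·1.78×10^-26) · [4²/(3.45 pm)² + 1²/(286 pm)² + 4²/(591 pm)²].
Evaluating gives E = 4.150×10^-18 J = 25.9 eV.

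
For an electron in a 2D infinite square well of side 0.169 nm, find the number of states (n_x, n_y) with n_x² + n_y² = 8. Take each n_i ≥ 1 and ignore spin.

The level has n_x² + n_y² = 8. The ordered positive-integer solutions are (2, 2).
That gives 1 state.

degeneracy = 1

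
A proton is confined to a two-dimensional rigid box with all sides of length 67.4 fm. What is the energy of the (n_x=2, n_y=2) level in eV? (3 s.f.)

E = 3.61×10^5 eV

For a 2D rectangular well E = (h²/8m_p)·Σ n_i²/L_i² = (6.626×10^-34)²/(8·1.673×10^-27) · [2²/(67.4 fm)² + 2²/(67.4 fm)²].
Evaluating gives E = 5.777×10^-14 J = 3.61×10^5 eV.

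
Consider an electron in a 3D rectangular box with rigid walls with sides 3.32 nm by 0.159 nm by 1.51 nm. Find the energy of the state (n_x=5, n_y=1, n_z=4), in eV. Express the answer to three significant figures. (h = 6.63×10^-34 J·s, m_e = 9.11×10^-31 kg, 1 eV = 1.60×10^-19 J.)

For a 3D rectangular well E = (h²/8m_e)·Σ n_i²/L_i² = (6.63×10^-34)²/(8·9.11×10^-31) · [5²/(3.32 nm)² + 1²/(0.159 nm)² + 4²/(1.51 nm)²].
Evaluating gives E = 2.946×10^-18 J = 18.4 eV.

E = 18.4 eV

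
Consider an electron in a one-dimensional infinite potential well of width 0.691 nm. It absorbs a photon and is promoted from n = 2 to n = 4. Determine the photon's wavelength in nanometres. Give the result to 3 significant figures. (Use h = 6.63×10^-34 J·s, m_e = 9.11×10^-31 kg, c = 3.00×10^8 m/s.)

λ = 131 nm

E_1 = h²/(8m_eL²) = 1.263×10^-19 J, so ΔE = (4² − 2²)E_1 = 1.516×10^-18 J.
λ = hc/ΔE = (6.63×10^-34·3.00×10^8)/1.516×10^-18 = 1.31×10^-7 m = 131 nm.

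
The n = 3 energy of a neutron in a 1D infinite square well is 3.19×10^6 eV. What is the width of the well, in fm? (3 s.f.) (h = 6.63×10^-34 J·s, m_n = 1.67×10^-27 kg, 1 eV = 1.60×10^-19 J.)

From E_n = n²h²/(8m_nL²), L = n·h/√(8m_nE_n).
E_3 = 3.19×10^6 eV = 5.104×10^-13 J, so L = 3·6.63×10^-34/√(8·1.67×10^-27·5.104×10^-13) = 2.41×10^-14 m = 24.1 fm.

L = 24.1 fm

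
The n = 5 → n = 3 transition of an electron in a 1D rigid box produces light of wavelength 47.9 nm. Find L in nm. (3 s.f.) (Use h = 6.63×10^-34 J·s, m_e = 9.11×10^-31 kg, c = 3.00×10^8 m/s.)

L = 0.482 nm

The photon carries ΔE = hc/λ = 6.63×10^-34·3.00×10^8/4.79×10^-8 m = 4.152×10^-18 J.
Since ΔE = (5² − 3²)E_1, E_1 = 2.595×10^-19 J, and L = h/√(8m_eE_1) = 4.82×10^-10 m = 0.482 nm.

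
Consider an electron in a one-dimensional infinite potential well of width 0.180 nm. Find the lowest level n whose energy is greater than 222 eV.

E_1 = h²/(8m_eL²) = 1.860×10^-18 J = 11.61 eV.
Need n² > 222/11.61 = 19.12, i.e. n > 4.373.
The smallest integer satisfying this is n = 5.

n = 5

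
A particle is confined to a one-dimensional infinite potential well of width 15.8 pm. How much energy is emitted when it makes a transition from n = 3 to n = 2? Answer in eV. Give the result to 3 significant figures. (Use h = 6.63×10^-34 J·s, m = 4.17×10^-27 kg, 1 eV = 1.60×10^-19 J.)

|ΔE| = 1.65 eV

E_1 = h²/(8mL²) = 5.278×10^-20 J.
|ΔE| = |3² − 2²|·E_1 = 5·5.278×10^-20 J = 2.639×10^-19 J = 1.65 eV.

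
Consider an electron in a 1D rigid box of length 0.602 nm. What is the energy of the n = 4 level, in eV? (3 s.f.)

For an infinite well E_n = n²h²/(8m_eL²), so E_1 = h²/(8m_eL²) = (6.626×10^-34)²/(8·9.109×10^-31·(6.02×10^-10 m)²) = 1.662×10^-19 J.
Then E_4 = 4²·E_1 = 16·1.662×10^-19 J = 2.659×10^-18 J.
Converting, E_4 = 2.659×10^-18 J / (1.602×10^-19 J/eV) = 16.6 eV.

E_4 = 16.6 eV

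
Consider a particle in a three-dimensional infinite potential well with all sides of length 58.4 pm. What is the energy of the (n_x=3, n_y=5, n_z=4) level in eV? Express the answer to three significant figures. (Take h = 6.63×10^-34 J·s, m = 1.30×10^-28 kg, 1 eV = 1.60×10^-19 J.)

E = 38.7 eV

For a 3D rectangular well E = (h²/8m)·Σ n_i²/L_i² = (6.63×10^-34)²/(8·1.30×10^-28) · [3²/(58.4 pm)² + 5²/(58.4 pm)² + 4²/(58.4 pm)²].
Evaluating gives E = 6.196×10^-18 J = 38.7 eV.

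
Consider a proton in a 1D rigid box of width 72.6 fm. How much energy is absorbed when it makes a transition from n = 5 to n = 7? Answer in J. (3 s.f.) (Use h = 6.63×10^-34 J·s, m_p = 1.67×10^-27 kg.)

E_1 = h²/(8m_pL²) = 6.242×10^-15 J.
|ΔE| = |5² − 7²|·E_1 = 24·6.242×10^-15 J = 1.50×10^-13 J.

|ΔE| = 1.50×10^-13 J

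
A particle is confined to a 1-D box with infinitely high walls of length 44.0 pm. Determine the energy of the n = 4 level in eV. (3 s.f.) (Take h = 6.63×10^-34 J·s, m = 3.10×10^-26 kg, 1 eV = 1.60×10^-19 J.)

For an infinite well E_n = n²h²/(8mL²), so E_1 = h²/(8mL²) = (6.63×10^-34)²/(8·3.10×10^-26·(4.40×10^-11 m)²) = 9.155×10^-22 J.
Then E_4 = 4²·E_1 = 16·9.155×10^-22 J = 1.465×10^-20 J.
Converting, E_4 = 1.465×10^-20 J / (1.60×10^-19 J/eV) = 0.0916 eV.

E_4 = 0.0916 eV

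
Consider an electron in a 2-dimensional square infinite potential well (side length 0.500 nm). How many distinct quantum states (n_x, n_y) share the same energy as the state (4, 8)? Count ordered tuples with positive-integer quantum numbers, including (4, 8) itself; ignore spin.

The level has n_x² + n_y² = 80. The ordered positive-integer solutions are (4, 8), (8, 4).
That gives 2 states.

degeneracy = 2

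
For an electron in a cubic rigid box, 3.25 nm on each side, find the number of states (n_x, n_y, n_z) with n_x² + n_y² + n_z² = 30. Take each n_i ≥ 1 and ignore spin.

The level has n_x² + n_y² + n_z² = 30. The ordered positive-integer solutions are (1, 2, 5), (1, 5, 2), (2, 1, 5), (2, 5, 1), (5, 1, 2), (5, 2, 1).
That gives 6 states.

degeneracy = 6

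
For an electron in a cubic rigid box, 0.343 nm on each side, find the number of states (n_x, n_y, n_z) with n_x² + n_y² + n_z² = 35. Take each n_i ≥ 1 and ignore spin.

The level has n_x² + n_y² + n_z² = 35. The ordered positive-integer solutions are (1, 3, 5), (1, 5, 3), (3, 1, 5), (3, 5, 1), (5, 1, 3), (5, 3, 1).
That gives 6 states.

degeneracy = 6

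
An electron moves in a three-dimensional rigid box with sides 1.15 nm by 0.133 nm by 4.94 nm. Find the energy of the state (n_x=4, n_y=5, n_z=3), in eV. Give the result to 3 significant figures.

For a 3D rectangular well E = (h²/8m_e)·Σ n_i²/L_i² = (6.626×10^-34)²/(8·9.109×10^-31) · [4²/(1.15 nm)² + 5²/(0.133 nm)² + 3²/(4.94 nm)²].
Evaluating gives E = 8.590×10^-17 J = 536 eV.

E = 536 eV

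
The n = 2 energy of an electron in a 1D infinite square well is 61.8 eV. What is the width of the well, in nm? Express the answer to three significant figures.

L = 0.156 nm

From E_n = n²h²/(8m_eL²), L = n·h/√(8m_eE_n).
E_2 = 61.8 eV = 9.900×10^-18 J, so L = 2·6.626×10^-34/√(8·9.109×10^-31·9.900×10^-18) = 1.56×10^-10 m = 0.156 nm.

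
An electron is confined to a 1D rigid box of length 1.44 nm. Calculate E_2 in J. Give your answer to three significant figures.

E_2 = 1.16×10^-19 J

For an infinite well E_n = n²h²/(8m_eL²), so E_1 = h²/(8m_eL²) = (6.626×10^-34)²/(8·9.109×10^-31·(1.44×10^-9 m)²) = 2.905×10^-20 J.
Then E_2 = 2²·E_1 = 4·2.905×10^-20 J = 1.16×10^-19 J.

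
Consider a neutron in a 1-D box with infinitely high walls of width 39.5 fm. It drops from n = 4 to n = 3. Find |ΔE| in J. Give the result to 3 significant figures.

E_1 = h²/(8m_nL²) = 2.100×10^-14 J.
|ΔE| = |4² − 3²|·E_1 = 7·2.100×10^-14 J = 1.47×10^-13 J.

|ΔE| = 1.47×10^-13 J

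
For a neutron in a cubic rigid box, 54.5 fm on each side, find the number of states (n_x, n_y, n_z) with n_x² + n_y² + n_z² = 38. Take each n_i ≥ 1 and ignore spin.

degeneracy = 9

The level has n_x² + n_y² + n_z² = 38. The ordered positive-integer solutions are (1, 1, 6), (1, 6, 1), (2, 3, 5), (2, 5, 3), (3, 2, 5), (3, 5, 2), (5, 2, 3), (5, 3, 2), (6, 1, 1).
That gives 9 states.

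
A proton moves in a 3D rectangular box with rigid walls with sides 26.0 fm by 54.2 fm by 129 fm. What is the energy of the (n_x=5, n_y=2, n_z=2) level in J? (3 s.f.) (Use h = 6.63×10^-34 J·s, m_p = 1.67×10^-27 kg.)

For a 3D rectangular well E = (h²/8m_p)·Σ n_i²/L_i² = (6.63×10^-34)²/(8·1.67×10^-27) · [5²/(26.0 fm)² + 2²/(54.2 fm)² + 2²/(129 fm)²].
Evaluating gives E = 1.27×10^-12 J.

E = 1.27×10^-12 J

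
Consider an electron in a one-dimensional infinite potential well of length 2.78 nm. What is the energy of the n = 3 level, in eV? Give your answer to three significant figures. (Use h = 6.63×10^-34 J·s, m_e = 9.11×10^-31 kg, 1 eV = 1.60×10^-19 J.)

E_3 = 0.439 eV

For an infinite well E_n = n²h²/(8m_eL²), so E_1 = h²/(8m_eL²) = (6.63×10^-34)²/(8·9.11×10^-31·(2.78×10^-9 m)²) = 7.804×10^-21 J.
Then E_3 = 3²·E_1 = 9·7.804×10^-21 J = 7.024×10^-20 J.
Converting, E_3 = 7.024×10^-20 J / (1.60×10^-19 J/eV) = 0.439 eV.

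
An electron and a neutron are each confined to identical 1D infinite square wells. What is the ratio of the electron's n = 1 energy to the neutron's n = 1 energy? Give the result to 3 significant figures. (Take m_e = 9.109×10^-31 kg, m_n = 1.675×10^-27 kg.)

E_n ∝ 1/m at fixed n and L, so the ratio is m_n/m_e = 1.675×10^-27/9.109×10^-31 = 1.84×10^3.

1.84×10^3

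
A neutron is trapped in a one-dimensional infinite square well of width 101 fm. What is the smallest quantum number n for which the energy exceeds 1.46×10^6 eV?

n = 9

E_1 = h²/(8m_nL²) = 3.212×10^-15 J = 2.005×10^4 eV.
Need n² > 1.46×10^6/2.005×10^4 = 72.82, i.e. n > 8.533.
The smallest integer satisfying this is n = 9.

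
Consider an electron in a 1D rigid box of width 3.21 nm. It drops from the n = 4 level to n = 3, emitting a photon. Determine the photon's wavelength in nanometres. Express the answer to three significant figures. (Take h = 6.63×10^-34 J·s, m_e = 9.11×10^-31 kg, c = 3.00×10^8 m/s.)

E_1 = h²/(8m_eL²) = 5.853×10^-21 J, so ΔE = (4² − 3²)E_1 = 4.097×10^-20 J.
λ = hc/ΔE = (6.63×10^-34·3.00×10^8)/4.097×10^-20 = 4.85×10^-6 m = 4.85×10^3 nm.

λ = 4.85×10^3 nm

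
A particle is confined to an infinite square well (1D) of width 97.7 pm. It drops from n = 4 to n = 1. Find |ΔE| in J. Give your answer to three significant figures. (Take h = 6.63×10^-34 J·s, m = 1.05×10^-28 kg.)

E_1 = h²/(8mL²) = 5.482×10^-20 J.
|ΔE| = |4² − 1²|·E_1 = 15·5.482×10^-20 J = 8.22×10^-19 J.

|ΔE| = 8.22×10^-19 J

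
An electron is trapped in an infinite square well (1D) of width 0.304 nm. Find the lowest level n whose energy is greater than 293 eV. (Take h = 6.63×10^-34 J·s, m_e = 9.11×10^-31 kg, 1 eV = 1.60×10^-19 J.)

E_1 = h²/(8m_eL²) = 6.526×10^-19 J = 4.079 eV.
Need n² > 293/4.079 = 71.83, i.e. n > 8.475.
The smallest integer satisfying this is n = 9.

n = 9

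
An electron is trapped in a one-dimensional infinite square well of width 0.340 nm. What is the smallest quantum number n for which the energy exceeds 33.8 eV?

n = 4

E_1 = h²/(8m_eL²) = 5.212×10^-19 J = 3.253 eV.
Need n² > 33.8/3.253 = 10.39, i.e. n > 3.223.
The smallest integer satisfying this is n = 4.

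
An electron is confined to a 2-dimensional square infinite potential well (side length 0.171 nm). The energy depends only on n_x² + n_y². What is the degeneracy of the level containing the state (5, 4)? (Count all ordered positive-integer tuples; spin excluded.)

degeneracy = 2

The level has n_x² + n_y² = 41. The ordered positive-integer solutions are (4, 5), (5, 4).
That gives 2 states.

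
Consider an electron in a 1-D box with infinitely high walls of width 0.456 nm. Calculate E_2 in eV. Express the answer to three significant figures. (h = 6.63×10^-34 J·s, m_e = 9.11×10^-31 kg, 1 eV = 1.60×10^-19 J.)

E_2 = 7.25 eV

For an infinite well E_n = n²h²/(8m_eL²), so E_1 = h²/(8m_eL²) = (6.63×10^-34)²/(8·9.11×10^-31·(4.56×10^-10 m)²) = 2.901×10^-19 J.
Then E_2 = 2²·E_1 = 4·2.901×10^-19 J = 1.160×10^-18 J.
Converting, E_2 = 1.160×10^-18 J / (1.60×10^-19 J/eV) = 7.25 eV.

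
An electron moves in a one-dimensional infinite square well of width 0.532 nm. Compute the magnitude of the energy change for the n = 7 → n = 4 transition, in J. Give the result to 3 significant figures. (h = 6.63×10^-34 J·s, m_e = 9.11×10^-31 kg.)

|ΔE| = 7.03×10^-18 J

E_1 = h²/(8m_eL²) = 2.131×10^-19 J.
|ΔE| = |7² − 4²|·E_1 = 33·2.131×10^-19 J = 7.03×10^-18 J.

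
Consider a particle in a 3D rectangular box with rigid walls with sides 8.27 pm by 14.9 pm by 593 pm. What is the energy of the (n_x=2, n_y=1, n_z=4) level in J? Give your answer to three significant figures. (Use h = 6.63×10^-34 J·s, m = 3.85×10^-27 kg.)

E = 9.00×10^-19 J

For a 3D rectangular well E = (h²/8m)·Σ n_i²/L_i² = (6.63×10^-34)²/(8·3.85×10^-27) · [2²/(8.27 pm)² + 1²/(14.9 pm)² + 4²/(593 pm)²].
Evaluating gives E = 9.00×10^-19 J.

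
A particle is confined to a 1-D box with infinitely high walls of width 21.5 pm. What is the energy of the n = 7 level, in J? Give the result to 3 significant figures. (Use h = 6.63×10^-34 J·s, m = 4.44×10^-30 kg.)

E_7 = 1.31×10^-15 J

For an infinite well E_n = n²h²/(8mL²), so E_1 = h²/(8mL²) = (6.63×10^-34)²/(8·4.44×10^-30·(2.15×10^-11 m)²) = 2.677×10^-17 J.
Then E_7 = 7²·E_1 = 49·2.677×10^-17 J = 1.31×10^-15 J.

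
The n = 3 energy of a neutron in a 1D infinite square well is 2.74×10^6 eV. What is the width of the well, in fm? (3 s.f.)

From E_n = n²h²/(8m_nL²), L = n·h/√(8m_nE_n).
E_3 = 2.74×10^6 eV = 4.389×10^-13 J, so L = 3·6.626×10^-34/√(8·1.675×10^-27·4.389×10^-13) = 2.59×10^-14 m = 25.9 fm.

L = 25.9 fm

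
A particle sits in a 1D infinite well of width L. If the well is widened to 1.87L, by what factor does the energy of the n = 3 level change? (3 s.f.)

0.286

E_n ∝ 1/L², so the energy scales by 1/1.87² = 0.286.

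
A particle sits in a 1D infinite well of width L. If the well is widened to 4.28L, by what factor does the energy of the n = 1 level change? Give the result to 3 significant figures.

0.0546

E_n ∝ 1/L², so the energy scales by 1/4.28² = 0.0546.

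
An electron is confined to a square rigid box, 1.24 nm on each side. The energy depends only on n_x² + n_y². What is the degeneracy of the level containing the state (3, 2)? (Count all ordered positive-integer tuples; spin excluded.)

degeneracy = 2

The level has n_x² + n_y² = 13. The ordered positive-integer solutions are (2, 3), (3, 2).
That gives 2 states.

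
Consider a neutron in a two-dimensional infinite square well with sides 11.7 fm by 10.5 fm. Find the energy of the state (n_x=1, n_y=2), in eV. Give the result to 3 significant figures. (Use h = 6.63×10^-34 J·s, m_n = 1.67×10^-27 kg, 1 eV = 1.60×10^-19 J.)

For a 2D rectangular well E = (h²/8m_n)·Σ n_i²/L_i² = (6.63×10^-34)²/(8·1.67×10^-27) · [1²/(11.7 fm)² + 2²/(10.5 fm)²].
Evaluating gives E = 1.434×10^-12 J = 8.96×10^6 eV.

E = 8.96×10^6 eV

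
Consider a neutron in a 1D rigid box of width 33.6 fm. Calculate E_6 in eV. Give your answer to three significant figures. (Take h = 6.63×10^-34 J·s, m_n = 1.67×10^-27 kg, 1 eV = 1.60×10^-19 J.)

For an infinite well E_n = n²h²/(8m_nL²), so E_1 = h²/(8m_nL²) = (6.63×10^-34)²/(8·1.67×10^-27·(3.36×10^-14 m)²) = 2.914×10^-14 J.
Then E_6 = 6²·E_1 = 36·2.914×10^-14 J = 1.049×10^-12 J.
Converting, E_6 = 1.049×10^-12 J / (1.60×10^-19 J/eV) = 6.56×10^6 eV.

E_6 = 6.56×10^6 eV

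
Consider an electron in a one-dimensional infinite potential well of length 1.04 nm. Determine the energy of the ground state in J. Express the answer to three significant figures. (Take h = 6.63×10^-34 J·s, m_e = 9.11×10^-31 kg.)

For an infinite well E_n = n²h²/(8m_eL²), so E_1 = h²/(8m_eL²) = (6.63×10^-34)²/(8·9.11×10^-31·(1.04×10^-9 m)²) = 5.576×10^-20 J.

E_1 = 5.58×10^-20 J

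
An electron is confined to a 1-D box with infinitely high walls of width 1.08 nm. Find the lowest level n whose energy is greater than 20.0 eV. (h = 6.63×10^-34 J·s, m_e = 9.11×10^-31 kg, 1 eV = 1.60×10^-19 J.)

E_1 = h²/(8m_eL²) = 5.171×10^-20 J = 0.3232 eV.
Need n² > 20.0/0.3232 = 61.88, i.e. n > 7.866.
The smallest integer satisfying this is n = 8.

n = 8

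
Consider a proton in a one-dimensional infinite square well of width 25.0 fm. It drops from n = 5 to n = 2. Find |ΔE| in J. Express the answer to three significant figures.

E_1 = h²/(8m_pL²) = 5.249×10^-14 J.
|ΔE| = |5² − 2²|·E_1 = 21·5.249×10^-14 J = 1.10×10^-12 J.

|ΔE| = 1.10×10^-12 J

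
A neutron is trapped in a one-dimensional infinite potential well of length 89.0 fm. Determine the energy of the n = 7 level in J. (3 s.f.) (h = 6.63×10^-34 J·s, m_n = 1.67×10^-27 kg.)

For an infinite well E_n = n²h²/(8m_nL²), so E_1 = h²/(8m_nL²) = (6.63×10^-34)²/(8·1.67×10^-27·(8.90×10^-14 m)²) = 4.154×10^-15 J.
Then E_7 = 7²·E_1 = 49·4.154×10^-15 J = 2.04×10^-13 J.

E_7 = 2.04×10^-13 J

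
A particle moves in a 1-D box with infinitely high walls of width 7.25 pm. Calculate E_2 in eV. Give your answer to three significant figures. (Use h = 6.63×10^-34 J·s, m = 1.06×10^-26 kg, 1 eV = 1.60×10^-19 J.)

For an infinite well E_n = n²h²/(8mL²), so E_1 = h²/(8mL²) = (6.63×10^-34)²/(8·1.06×10^-26·(7.25×10^-12 m)²) = 9.862×10^-20 J.
Then E_2 = 2²·E_1 = 4·9.862×10^-20 J = 3.945×10^-19 J.
Converting, E_2 = 3.945×10^-19 J / (1.60×10^-19 J/eV) = 2.47 eV.

E_2 = 2.47 eV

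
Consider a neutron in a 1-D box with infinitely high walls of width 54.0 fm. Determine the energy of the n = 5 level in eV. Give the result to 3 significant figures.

E_5 = 1.75×10^6 eV

For an infinite well E_n = n²h²/(8m_nL²), so E_1 = h²/(8m_nL²) = (6.626×10^-34)²/(8·1.675×10^-27·(5.40×10^-14 m)²) = 1.124×10^-14 J.
Then E_5 = 5²·E_1 = 25·1.124×10^-14 J = 2.810×10^-13 J.
Converting, E_5 = 2.810×10^-13 J / (1.602×10^-19 J/eV) = 1.75×10^6 eV.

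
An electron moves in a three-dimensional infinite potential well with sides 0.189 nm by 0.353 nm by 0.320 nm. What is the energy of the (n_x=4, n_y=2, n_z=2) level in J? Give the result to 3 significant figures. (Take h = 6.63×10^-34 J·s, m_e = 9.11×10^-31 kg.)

E = 3.13×10^-17 J

For a 3D rectangular well E = (h²/8m_e)·Σ n_i²/L_i² = (6.63×10^-34)²/(8·9.11×10^-31) · [4²/(0.189 nm)² + 2²/(0.353 nm)² + 2²/(0.320 nm)²].
Evaluating gives E = 3.13×10^-17 J.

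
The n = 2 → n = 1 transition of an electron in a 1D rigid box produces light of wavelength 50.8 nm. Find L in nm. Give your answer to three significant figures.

L = 0.215 nm

The photon carries ΔE = hc/λ = 6.626×10^-34·2.998×10^8/5.08×10^-8 m = 3.910×10^-18 J.
Since ΔE = (2² − 1²)E_1, E_1 = 1.303×10^-18 J, and L = h/√(8m_eE_1) = 2.15×10^-10 m = 0.215 nm.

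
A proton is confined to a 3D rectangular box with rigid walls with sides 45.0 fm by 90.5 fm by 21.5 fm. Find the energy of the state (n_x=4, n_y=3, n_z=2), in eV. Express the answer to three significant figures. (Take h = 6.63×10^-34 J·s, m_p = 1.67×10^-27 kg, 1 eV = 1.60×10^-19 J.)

For a 3D rectangular well E = (h²/8m_p)·Σ n_i²/L_i² = (6.63×10^-34)²/(8·1.67×10^-27) · [4²/(45.0 fm)² + 3²/(90.5 fm)² + 2²/(21.5 fm)²].
Evaluating gives E = 5.808×10^-13 J = 3.63×10^6 eV.

E = 3.63×10^6 eV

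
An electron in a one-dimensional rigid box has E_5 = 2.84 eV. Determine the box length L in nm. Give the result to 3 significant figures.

L = 1.82 nm

From E_n = n²h²/(8m_eL²), L = n·h/√(8m_eE_n).
E_5 = 2.84 eV = 4.550×10^-19 J, so L = 5·6.626×10^-34/√(8·9.109×10^-31·4.550×10^-19) = 1.82×10^-9 m = 1.82 nm.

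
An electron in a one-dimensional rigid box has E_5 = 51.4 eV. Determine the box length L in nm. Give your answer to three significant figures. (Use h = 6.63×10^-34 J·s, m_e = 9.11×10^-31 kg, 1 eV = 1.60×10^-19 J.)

From E_n = n²h²/(8m_eL²), L = n·h/√(8m_eE_n).
E_5 = 51.4 eV = 8.224×10^-18 J, so L = 5·6.63×10^-34/√(8·9.11×10^-31·8.224×10^-18) = 4.28×10^-10 m = 0.428 nm.

L = 0.428 nm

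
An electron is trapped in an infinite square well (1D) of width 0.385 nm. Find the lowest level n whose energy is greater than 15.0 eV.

E_1 = h²/(8m_eL²) = 4.065×10^-19 J = 2.537 eV.
Need n² > 15.0/2.537 = 5.912, i.e. n > 2.431.
The smallest integer satisfying this is n = 3.

n = 3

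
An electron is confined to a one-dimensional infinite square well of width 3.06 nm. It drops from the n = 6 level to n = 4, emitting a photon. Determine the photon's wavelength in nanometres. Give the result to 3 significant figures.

λ = 1.54×10^3 nm

E_1 = h²/(8m_eL²) = 6.434×10^-21 J, so ΔE = (6² − 4²)E_1 = 1.287×10^-19 J.
λ = hc/ΔE = (6.626×10^-34·2.998×10^8)/1.287×10^-19 = 1.54×10^-6 m = 1.54×10^3 nm.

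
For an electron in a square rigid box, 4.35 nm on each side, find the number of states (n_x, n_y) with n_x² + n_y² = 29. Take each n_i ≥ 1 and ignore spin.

The level has n_x² + n_y² = 29. The ordered positive-integer solutions are (2, 5), (5, 2).
That gives 2 states.

degeneracy = 2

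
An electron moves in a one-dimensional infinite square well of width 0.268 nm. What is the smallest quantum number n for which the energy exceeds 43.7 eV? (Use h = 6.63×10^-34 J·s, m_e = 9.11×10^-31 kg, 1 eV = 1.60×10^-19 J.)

E_1 = h²/(8m_eL²) = 8.397×10^-19 J = 5.248 eV.
Need n² > 43.7/5.248 = 8.327, i.e. n > 2.886.
The smallest integer satisfying this is n = 3.

n = 3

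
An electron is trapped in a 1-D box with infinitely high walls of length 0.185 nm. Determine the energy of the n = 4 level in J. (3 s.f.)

E_4 = 2.82×10^-17 J

For an infinite well E_n = n²h²/(8m_eL²), so E_1 = h²/(8m_eL²) = (6.626×10^-34)²/(8·9.109×10^-31·(1.85×10^-10 m)²) = 1.760×10^-18 J.
Then E_4 = 4²·E_1 = 16·1.760×10^-18 J = 2.82×10^-17 J.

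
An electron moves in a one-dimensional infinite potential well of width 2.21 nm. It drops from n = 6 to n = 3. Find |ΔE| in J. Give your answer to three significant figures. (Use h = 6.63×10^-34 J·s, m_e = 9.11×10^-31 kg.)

|ΔE| = 3.33×10^-19 J

E_1 = h²/(8m_eL²) = 1.235×10^-20 J.
|ΔE| = |6² − 3²|·E_1 = 27·1.235×10^-20 J = 3.33×10^-19 J.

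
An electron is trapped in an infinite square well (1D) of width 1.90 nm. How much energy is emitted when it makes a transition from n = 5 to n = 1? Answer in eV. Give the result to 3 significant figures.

E_1 = h²/(8m_eL²) = 1.669×10^-20 J.
|ΔE| = |5² − 1²|·E_1 = 24·1.669×10^-20 J = 4.006×10^-19 J = 2.50 eV.

|ΔE| = 2.50 eV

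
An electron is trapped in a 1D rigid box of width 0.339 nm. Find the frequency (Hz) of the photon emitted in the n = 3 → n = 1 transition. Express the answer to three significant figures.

f = 6.33×10^15 Hz

E_1 = h²/(8m_eL²) = 5.243×10^-19 J and ΔE = (3² − 1²)E_1 = 4.194×10^-18 J.
f = ΔE/h = 4.194×10^-18/6.626×10^-34 = 6.33×10^15 Hz.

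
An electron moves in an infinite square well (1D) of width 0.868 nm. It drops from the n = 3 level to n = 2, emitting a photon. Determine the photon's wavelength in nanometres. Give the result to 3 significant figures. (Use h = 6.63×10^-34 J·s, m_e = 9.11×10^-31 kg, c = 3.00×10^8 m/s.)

λ = 497 nm

E_1 = h²/(8m_eL²) = 8.005×10^-20 J, so ΔE = (3² − 2²)E_1 = 4.002×10^-19 J.
λ = hc/ΔE = (6.63×10^-34·3.00×10^8)/4.002×10^-19 = 4.97×10^-7 m = 497 nm.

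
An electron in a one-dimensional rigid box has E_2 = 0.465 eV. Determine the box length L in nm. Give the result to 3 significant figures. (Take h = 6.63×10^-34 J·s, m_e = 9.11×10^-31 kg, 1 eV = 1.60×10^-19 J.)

L = 1.80 nm

From E_n = n²h²/(8m_eL²), L = n·h/√(8m_eE_n).
E_2 = 0.465 eV = 7.440×10^-20 J, so L = 2·6.63×10^-34/√(8·9.11×10^-31·7.440×10^-20) = 1.80×10^-9 m = 1.80 nm.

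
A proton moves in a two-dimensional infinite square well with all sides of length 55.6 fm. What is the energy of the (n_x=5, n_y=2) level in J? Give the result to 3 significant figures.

For a 2D rectangular well E = (h²/8m_p)·Σ n_i²/L_i² = (6.626×10^-34)²/(8·1.673×10^-27) · [5²/(55.6 fm)² + 2²/(55.6 fm)²].
Evaluating gives E = 3.08×10^-13 J.

E = 3.08×10^-13 J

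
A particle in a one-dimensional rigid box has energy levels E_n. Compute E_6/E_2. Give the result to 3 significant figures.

9.00

E_n ∝ n², so E_6/E_2 = 6²/2² = 36/4 = 9.00.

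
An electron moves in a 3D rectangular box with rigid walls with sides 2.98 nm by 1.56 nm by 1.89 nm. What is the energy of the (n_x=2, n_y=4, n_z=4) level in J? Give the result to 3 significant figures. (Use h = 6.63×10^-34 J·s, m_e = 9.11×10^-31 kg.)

For a 3D rectangular well E = (h²/8m_e)·Σ n_i²/L_i² = (6.63×10^-34)²/(8·9.11×10^-31) · [2²/(2.98 nm)² + 4²/(1.56 nm)² + 4²/(1.89 nm)²].
Evaluating gives E = 6.94×10^-19 J.

E = 6.94×10^-19 J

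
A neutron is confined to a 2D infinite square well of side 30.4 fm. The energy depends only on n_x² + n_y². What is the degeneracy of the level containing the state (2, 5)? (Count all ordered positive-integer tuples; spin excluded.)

The level has n_x² + n_y² = 29. The ordered positive-integer solutions are (2, 5), (5, 2).
That gives 2 states.

degeneracy = 2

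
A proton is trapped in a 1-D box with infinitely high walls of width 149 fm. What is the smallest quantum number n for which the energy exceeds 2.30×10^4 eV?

E_1 = h²/(8m_pL²) = 1.478×10^-15 J = 9226 eV.
Need n² > 2.30×10^4/9226 = 2.493, i.e. n > 1.579.
The smallest integer satisfying this is n = 2.

n = 2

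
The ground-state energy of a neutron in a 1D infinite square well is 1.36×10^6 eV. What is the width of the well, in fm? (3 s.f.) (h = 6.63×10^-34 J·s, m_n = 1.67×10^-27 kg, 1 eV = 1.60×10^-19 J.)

From E_n = n²h²/(8m_nL²), L = n·h/√(8m_nE_n).
E_1 = 1.36×10^6 eV = 2.176×10^-13 J, so L = 1·6.63×10^-34/√(8·1.67×10^-27·2.176×10^-13) = 1.23×10^-14 m = 12.3 fm.

L = 12.3 fm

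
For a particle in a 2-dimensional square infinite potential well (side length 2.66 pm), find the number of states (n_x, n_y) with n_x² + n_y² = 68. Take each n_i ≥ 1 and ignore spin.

The level has n_x² + n_y² = 68. The ordered positive-integer solutions are (2, 8), (8, 2).
That gives 2 states.

degeneracy = 2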